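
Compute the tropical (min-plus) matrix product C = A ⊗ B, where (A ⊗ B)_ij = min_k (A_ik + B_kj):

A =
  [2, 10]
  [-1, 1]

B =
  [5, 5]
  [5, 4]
A ⊗ B =
  [7, 7]
  [4, 4]

Apply the min-plus product entry-by-entry:
  C[0][0] = min over k of (A[0][0] + B[0][0] = 2 + 5 = 7, A[0][1] + B[1][0] = 10 + 5 = 15) = 7 (attained at k = 0)
  C[0][1] = min over k of (A[0][0] + B[0][1] = 2 + 5 = 7, A[0][1] + B[1][1] = 10 + 4 = 14) = 7 (attained at k = 0)
  C[1][0] = min over k of (A[1][0] + B[0][0] = -1 + 5 = 4, A[1][1] + B[1][0] = 1 + 5 = 6) = 4 (attained at k = 0)
  C[1][1] = min over k of (A[1][0] + B[0][1] = -1 + 5 = 4, A[1][1] + B[1][1] = 1 + 4 = 5) = 4 (attained at k = 0)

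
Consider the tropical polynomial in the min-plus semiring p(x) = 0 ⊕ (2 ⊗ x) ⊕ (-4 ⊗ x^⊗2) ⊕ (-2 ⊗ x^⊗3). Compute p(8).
p(8) = 0

A tropical monomial a ⊗ x^⊗i evaluates to a + i · x. Evaluating each term at x = 8:
  Term 0 contributes 0 + 0 · 8 = 0
  Term 1 contributes 2 + 1 · 8 = 10
  Term 2 contributes -4 + 2 · 8 = 12
  Term 3 contributes -2 + 3 · 8 = 22
p(8) = ⊕ of these = min[0, 10, 12, 22] = 0.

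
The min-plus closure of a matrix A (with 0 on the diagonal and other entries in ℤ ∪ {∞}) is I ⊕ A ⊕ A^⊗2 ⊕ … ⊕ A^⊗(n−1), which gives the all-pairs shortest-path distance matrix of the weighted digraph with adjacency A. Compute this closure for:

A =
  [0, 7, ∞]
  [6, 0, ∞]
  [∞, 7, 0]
Closure =
  [0, 7, ∞]
  [6, 0, ∞]
  [13, 7, 0]

This is the Floyd-Warshall all-pairs shortest-path computation. For each intermediate vertex k = 0, 1, …, 2, update dist[i][j] ← min(dist[i][j], dist[i][k] + dist[k][j]). The final matrix gives, for each (i, j), the minimum total weight of any directed path from i to j (possibly empty when i = j).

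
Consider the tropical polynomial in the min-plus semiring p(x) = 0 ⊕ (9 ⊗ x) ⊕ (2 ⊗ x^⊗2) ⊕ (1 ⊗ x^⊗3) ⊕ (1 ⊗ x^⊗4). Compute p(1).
p(1) = 0

A tropical monomial a ⊗ x^⊗i evaluates to a + i · x. Evaluating each term at x = 1:
  Term 0 contributes 0 + 0 · 1 = 0
  Term 1 contributes 9 + 1 · 1 = 10
  Term 2 contributes 2 + 2 · 1 = 4
  Term 3 contributes 1 + 3 · 1 = 4
  Term 4 contributes 1 + 4 · 1 = 5
p(1) = ⊕ of these = min[0, 10, 4, 4, 5] = 0.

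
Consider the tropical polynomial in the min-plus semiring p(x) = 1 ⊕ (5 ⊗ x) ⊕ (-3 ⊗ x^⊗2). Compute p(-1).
p(-1) = -5

A tropical monomial a ⊗ x^⊗i evaluates to a + i · x. Evaluating each term at x = -1:
  Term 0 contributes 1 + 0 · -1 = 1
  Term 1 contributes 5 + 1 · -1 = 4
  Term 2 contributes -3 + 2 · -1 = -5
p(-1) = ⊕ of these = min[1, 4, -5] = -5.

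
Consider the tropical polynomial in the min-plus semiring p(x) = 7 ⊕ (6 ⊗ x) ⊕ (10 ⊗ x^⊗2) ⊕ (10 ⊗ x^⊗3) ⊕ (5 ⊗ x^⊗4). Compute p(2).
p(2) = 7

A tropical monomial a ⊗ x^⊗i evaluates to a + i · x. Evaluating each term at x = 2:
  Term 0 contributes 7 + 0 · 2 = 7
  Term 1 contributes 6 + 1 · 2 = 8
  Term 2 contributes 10 + 2 · 2 = 14
  Term 3 contributes 10 + 3 · 2 = 16
  Term 4 contributes 5 + 4 · 2 = 13
p(2) = ⊕ of these = min[7, 8, 14, 16, 13] = 7.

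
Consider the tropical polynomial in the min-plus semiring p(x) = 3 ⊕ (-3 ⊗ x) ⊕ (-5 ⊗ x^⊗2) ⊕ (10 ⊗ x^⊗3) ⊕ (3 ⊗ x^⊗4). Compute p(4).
p(4) = 1

A tropical monomial a ⊗ x^⊗i evaluates to a + i · x. Evaluating each term at x = 4:
  Term 0 contributes 3 + 0 · 4 = 3
  Term 1 contributes -3 + 1 · 4 = 1
  Term 2 contributes -5 + 2 · 4 = 3
  Term 3 contributes 10 + 3 · 4 = 22
  Term 4 contributes 3 + 4 · 4 = 19
p(4) = ⊕ of these = min[3, 1, 3, 22, 19] = 1.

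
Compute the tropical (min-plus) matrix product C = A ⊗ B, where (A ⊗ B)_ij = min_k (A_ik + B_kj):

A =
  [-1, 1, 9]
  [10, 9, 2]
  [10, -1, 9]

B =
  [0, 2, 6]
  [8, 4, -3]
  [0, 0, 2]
A ⊗ B =
  [-1, 1, -2]
  [2, 2, 4]
  [7, 3, -4]

Apply the min-plus product entry-by-entry:
  C[0][0] = min over k of (A[0][0] + B[0][0] = -1 + 0 = -1, A[0][1] + B[1][0] = 1 + 8 = 9, A[0][2] + B[2][0] = 9 + 0 = 9) = -1 (attained at k = 0)
  C[0][1] = min over k of (A[0][0] + B[0][1] = -1 + 2 = 1, A[0][1] + B[1][1] = 1 + 4 = 5, A[0][2] + B[2][1] = 9 + 0 = 9) = 1 (attained at k = 0)
  C[0][2] = min over k of (A[0][0] + B[0][2] = -1 + 6 = 5, A[0][1] + B[1][2] = 1 + -3 = -2, A[0][2] + B[2][2] = 9 + 2 = 11) = -2 (attained at k = 1)
  C[1][0] = min over k of (A[1][0] + B[0][0] = 10 + 0 = 10, A[1][1] + B[1][0] = 9 + 8 = 17, A[1][2] + B[2][0] = 2 + 0 = 2) = 2 (attained at k = 2)
  C[1][1] = min over k of (A[1][0] + B[0][1] = 10 + 2 = 12, A[1][1] + B[1][1] = 9 + 4 = 13, A[1][2] + B[2][1] = 2 + 0 = 2) = 2 (attained at k = 2)
  C[1][2] = min over k of (A[1][0] + B[0][2] = 10 + 6 = 16, A[1][1] + B[1][2] = 9 + -3 = 6, A[1][2] + B[2][2] = 2 + 2 = 4) = 4 (attained at k = 2)
  C[2][0] = min over k of (A[2][0] + B[0][0] = 10 + 0 = 10, A[2][1] + B[1][0] = -1 + 8 = 7, A[2][2] + B[2][0] = 9 + 0 = 9) = 7 (attained at k = 1)
  C[2][1] = min over k of (A[2][0] + B[0][1] = 10 + 2 = 12, A[2][1] + B[1][1] = -1 + 4 = 3, A[2][2] + B[2][1] = 9 + 0 = 9) = 3 (attained at k = 1)
  C[2][2] = min over k of (A[2][0] + B[0][2] = 10 + 6 = 16, A[2][1] + B[1][2] = -1 + -3 = -4, A[2][2] + B[2][2] = 9 + 2 = 11) = -4 (attained at k = 1)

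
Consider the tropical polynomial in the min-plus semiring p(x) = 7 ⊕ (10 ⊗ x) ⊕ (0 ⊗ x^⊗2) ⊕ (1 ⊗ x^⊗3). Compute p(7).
p(7) = 7

A tropical monomial a ⊗ x^⊗i evaluates to a + i · x. Evaluating each term at x = 7:
  Term 0 contributes 7 + 0 · 7 = 7
  Term 1 contributes 10 + 1 · 7 = 17
  Term 2 contributes 0 + 2 · 7 = 14
  Term 3 contributes 1 + 3 · 7 = 22
p(7) = ⊕ of these = min[7, 17, 14, 22] = 7.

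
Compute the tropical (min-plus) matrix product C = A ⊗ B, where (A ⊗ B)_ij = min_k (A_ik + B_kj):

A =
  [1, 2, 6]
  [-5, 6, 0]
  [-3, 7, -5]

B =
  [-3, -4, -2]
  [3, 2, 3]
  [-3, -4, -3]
A ⊗ B =
  [-2, -3, -1]
  [-8, -9, -7]
  [-8, -9, -8]

Apply the min-plus product entry-by-entry:
  C[0][0] = min over k of (A[0][0] + B[0][0] = 1 + -3 = -2, A[0][1] + B[1][0] = 2 + 3 = 5, A[0][2] + B[2][0] = 6 + -3 = 3) = -2 (attained at k = 0)
  C[0][1] = min over k of (A[0][0] + B[0][1] = 1 + -4 = -3, A[0][1] + B[1][1] = 2 + 2 = 4, A[0][2] + B[2][1] = 6 + -4 = 2) = -3 (attained at k = 0)
  C[0][2] = min over k of (A[0][0] + B[0][2] = 1 + -2 = -1, A[0][1] + B[1][2] = 2 + 3 = 5, A[0][2] + B[2][2] = 6 + -3 = 3) = -1 (attained at k = 0)
  C[1][0] = min over k of (A[1][0] + B[0][0] = -5 + -3 = -8, A[1][1] + B[1][0] = 6 + 3 = 9, A[1][2] + B[2][0] = 0 + -3 = -3) = -8 (attained at k = 0)
  C[1][1] = min over k of (A[1][0] + B[0][1] = -5 + -4 = -9, A[1][1] + B[1][1] = 6 + 2 = 8, A[1][2] + B[2][1] = 0 + -4 = -4) = -9 (attained at k = 0)
  C[1][2] = min over k of (A[1][0] + B[0][2] = -5 + -2 = -7, A[1][1] + B[1][2] = 6 + 3 = 9, A[1][2] + B[2][2] = 0 + -3 = -3) = -7 (attained at k = 0)
  C[2][0] = min over k of (A[2][0] + B[0][0] = -3 + -3 = -6, A[2][1] + B[1][0] = 7 + 3 = 10, A[2][2] + B[2][0] = -5 + -3 = -8) = -8 (attained at k = 2)
  C[2][1] = min over k of (A[2][0] + B[0][1] = -3 + -4 = -7, A[2][1] + B[1][1] = 7 + 2 = 9, A[2][2] + B[2][1] = -5 + -4 = -9) = -9 (attained at k = 2)
  C[2][2] = min over k of (A[2][0] + B[0][2] = -3 + -2 = -5, A[2][1] + B[1][2] = 7 + 3 = 10, A[2][2] + B[2][2] = -5 + -3 = -8) = -8 (attained at k = 2)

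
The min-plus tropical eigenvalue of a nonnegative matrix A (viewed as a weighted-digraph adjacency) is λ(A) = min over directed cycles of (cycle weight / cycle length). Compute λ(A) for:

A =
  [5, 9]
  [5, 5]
λ(A) = 5

Enumerate directed cycles and compute their means (weight / length). Sample:
  cycle 0 → 0: weight = 5, length = 1, mean = 5/1 ≈ 5.000
  cycle 1 → 1: weight = 5, length = 1, mean = 5/1 ≈ 5.000
  cycle 0 → 1 → 0: weight = 14, length = 2, mean = 14/2 ≈ 7.000
  cycle 1 → 0 → 1: weight = 14, length = 2, mean = 14/2 ≈ 7.000
Minimum mean = 5.000, attained e.g. along the cycle 0 → 0 with weight 5 and length 1. So λ(A) = 5/1 = 5.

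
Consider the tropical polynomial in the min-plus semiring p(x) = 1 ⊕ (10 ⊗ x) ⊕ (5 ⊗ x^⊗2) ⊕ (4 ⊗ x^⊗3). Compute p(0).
p(0) = 1

A tropical monomial a ⊗ x^⊗i evaluates to a + i · x. Evaluating each term at x = 0:
  Term 0 contributes 1 + 0 · 0 = 1
  Term 1 contributes 10 + 1 · 0 = 10
  Term 2 contributes 5 + 2 · 0 = 5
  Term 3 contributes 4 + 3 · 0 = 4
p(0) = ⊕ of these = min[1, 10, 5, 4] = 1.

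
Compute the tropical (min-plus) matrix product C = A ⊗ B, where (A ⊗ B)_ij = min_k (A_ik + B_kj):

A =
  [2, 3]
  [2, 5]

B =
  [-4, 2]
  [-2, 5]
A ⊗ B =
  [-2, 4]
  [-2, 4]

Apply the min-plus product entry-by-entry:
  C[0][0] = min over k of (A[0][0] + B[0][0] = 2 + -4 = -2, A[0][1] + B[1][0] = 3 + -2 = 1) = -2 (attained at k = 0)
  C[0][1] = min over k of (A[0][0] + B[0][1] = 2 + 2 = 4, A[0][1] + B[1][1] = 3 + 5 = 8) = 4 (attained at k = 0)
  C[1][0] = min over k of (A[1][0] + B[0][0] = 2 + -4 = -2, A[1][1] + B[1][0] = 5 + -2 = 3) = -2 (attained at k = 0)
  C[1][1] = min over k of (A[1][0] + B[0][1] = 2 + 2 = 4, A[1][1] + B[1][1] = 5 + 5 = 10) = 4 (attained at k = 0)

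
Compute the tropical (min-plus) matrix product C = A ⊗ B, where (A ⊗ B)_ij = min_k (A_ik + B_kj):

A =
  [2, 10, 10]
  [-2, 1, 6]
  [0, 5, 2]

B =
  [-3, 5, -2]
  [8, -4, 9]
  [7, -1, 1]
A ⊗ B =
  [-1, 6, 0]
  [-5, -3, -4]
  [-3, 1, -2]

Apply the min-plus product entry-by-entry:
  C[0][0] = min over k of (A[0][0] + B[0][0] = 2 + -3 = -1, A[0][1] + B[1][0] = 10 + 8 = 18, A[0][2] + B[2][0] = 10 + 7 = 17) = -1 (attained at k = 0)
  C[0][1] = min over k of (A[0][0] + B[0][1] = 2 + 5 = 7, A[0][1] + B[1][1] = 10 + -4 = 6, A[0][2] + B[2][1] = 10 + -1 = 9) = 6 (attained at k = 1)
  C[0][2] = min over k of (A[0][0] + B[0][2] = 2 + -2 = 0, A[0][1] + B[1][2] = 10 + 9 = 19, A[0][2] + B[2][2] = 10 + 1 = 11) = 0 (attained at k = 0)
  C[1][0] = min over k of (A[1][0] + B[0][0] = -2 + -3 = -5, A[1][1] + B[1][0] = 1 + 8 = 9, A[1][2] + B[2][0] = 6 + 7 = 13) = -5 (attained at k = 0)
  C[1][1] = min over k of (A[1][0] + B[0][1] = -2 + 5 = 3, A[1][1] + B[1][1] = 1 + -4 = -3, A[1][2] + B[2][1] = 6 + -1 = 5) = -3 (attained at k = 1)
  C[1][2] = min over k of (A[1][0] + B[0][2] = -2 + -2 = -4, A[1][1] + B[1][2] = 1 + 9 = 10, A[1][2] + B[2][2] = 6 + 1 = 7) = -4 (attained at k = 0)
  C[2][0] = min over k of (A[2][0] + B[0][0] = 0 + -3 = -3, A[2][1] + B[1][0] = 5 + 8 = 13, A[2][2] + B[2][0] = 2 + 7 = 9) = -3 (attained at k = 0)
  C[2][1] = min over k of (A[2][0] + B[0][1] = 0 + 5 = 5, A[2][1] + B[1][1] = 5 + -4 = 1, A[2][2] + B[2][1] = 2 + -1 = 1) = 1 (attained at k = 1)
  C[2][2] = min over k of (A[2][0] + B[0][2] = 0 + -2 = -2, A[2][1] + B[1][2] = 5 + 9 = 14, A[2][2] + B[2][2] = 2 + 1 = 3) = -2 (attained at k = 0)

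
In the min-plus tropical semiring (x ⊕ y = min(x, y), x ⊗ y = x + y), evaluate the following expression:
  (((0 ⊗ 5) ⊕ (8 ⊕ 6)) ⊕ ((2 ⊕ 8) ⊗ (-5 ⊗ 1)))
(((0 ⊗ 5) ⊕ (8 ⊕ 6)) ⊕ ((2 ⊕ 8) ⊗ (-5 ⊗ 1))) = -2

Expand innermost to outermost. Recall ⊕ takes the minimum of its arguments and ⊗ takes their sum. Working out the expression (((0 ⊗ 5) ⊕ (8 ⊕ 6)) ⊕ ((2 ⊕ 8) ⊗ (-5 ⊗ 1))) gives -2.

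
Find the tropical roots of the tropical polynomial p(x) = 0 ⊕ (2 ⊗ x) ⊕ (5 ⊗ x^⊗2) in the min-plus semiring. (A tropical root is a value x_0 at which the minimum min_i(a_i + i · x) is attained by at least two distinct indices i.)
Roots: {-3, -2}

Each tropical root is a break point of the lower envelope of the lines y = a_i + i · x (there are 3 lines, with slopes 0, 1, ..., 2). Only the lines that attain the minimum somewhere contribute to roots; other lines are dominated. Here the surviving (envelope) indices are i = 2, i = 1, i = 0.
Intersections between consecutive envelope lines give the roots: for adjacent envelope indices i < j the intersection is x = (a_i − a_j) / (j − i). Reading off the sorted break points: {-3, -2}.
Verification: at each break x_0, at least two indices attain the minimum of min_i(a_i + i · x_0).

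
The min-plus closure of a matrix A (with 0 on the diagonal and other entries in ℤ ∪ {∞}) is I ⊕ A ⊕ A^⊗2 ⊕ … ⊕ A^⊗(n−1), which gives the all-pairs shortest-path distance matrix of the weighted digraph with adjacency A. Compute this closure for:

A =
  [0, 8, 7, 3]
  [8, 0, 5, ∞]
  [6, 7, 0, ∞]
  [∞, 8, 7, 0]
Closure =
  [0, 8, 7, 3]
  [8, 0, 5, 11]
  [6, 7, 0, 9]
  [13, 8, 7, 0]

This is the Floyd-Warshall all-pairs shortest-path computation. For each intermediate vertex k = 0, 1, …, 3, update dist[i][j] ← min(dist[i][j], dist[i][k] + dist[k][j]). The final matrix gives, for each (i, j), the minimum total weight of any directed path from i to j (possibly empty when i = j).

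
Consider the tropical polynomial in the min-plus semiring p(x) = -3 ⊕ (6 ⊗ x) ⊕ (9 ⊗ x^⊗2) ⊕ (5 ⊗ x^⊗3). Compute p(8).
p(8) = -3

A tropical monomial a ⊗ x^⊗i evaluates to a + i · x. Evaluating each term at x = 8:
  Term 0 contributes -3 + 0 · 8 = -3
  Term 1 contributes 6 + 1 · 8 = 14
  Term 2 contributes 9 + 2 · 8 = 25
  Term 3 contributes 5 + 3 · 8 = 29
p(8) = ⊕ of these = min[-3, 14, 25, 29] = -3.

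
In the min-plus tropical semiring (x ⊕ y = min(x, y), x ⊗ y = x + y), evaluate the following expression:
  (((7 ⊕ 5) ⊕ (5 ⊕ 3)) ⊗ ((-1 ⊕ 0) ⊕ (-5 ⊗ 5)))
(((7 ⊕ 5) ⊕ (5 ⊕ 3)) ⊗ ((-1 ⊕ 0) ⊕ (-5 ⊗ 5))) = 2

Expand innermost to outermost. Recall ⊕ takes the minimum of its arguments and ⊗ takes their sum. Working out the expression (((7 ⊕ 5) ⊕ (5 ⊕ 3)) ⊗ ((-1 ⊕ 0) ⊕ (-5 ⊗ 5))) gives 2.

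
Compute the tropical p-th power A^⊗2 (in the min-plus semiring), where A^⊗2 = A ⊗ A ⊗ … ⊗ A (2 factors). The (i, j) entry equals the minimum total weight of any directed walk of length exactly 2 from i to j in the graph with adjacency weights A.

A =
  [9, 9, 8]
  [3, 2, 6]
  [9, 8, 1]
A^⊗2 =
  [12, 11, 9]
  [5, 4, 7]
  [10, 9, 2]

Each entry (A^⊗2)_ij equals the minimum over all length-2 walks i = v_0 → v_1 → … → v_2 = j of Σ_t A[v_t][v_{t+1}]. For example, for (i, j) = (0, 2) we minimise over 3 possible intermediate vertex sequences; the minimum is 9, attained along the walk 0 → 2 → 2.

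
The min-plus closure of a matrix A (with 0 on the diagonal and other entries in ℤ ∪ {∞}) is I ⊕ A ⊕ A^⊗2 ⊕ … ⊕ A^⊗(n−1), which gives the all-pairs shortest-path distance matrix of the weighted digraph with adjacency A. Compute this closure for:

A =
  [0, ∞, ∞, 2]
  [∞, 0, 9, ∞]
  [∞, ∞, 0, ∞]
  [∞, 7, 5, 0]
Closure =
  [0, 9, 7, 2]
  [∞, 0, 9, ∞]
  [∞, ∞, 0, ∞]
  [∞, 7, 5, 0]

This is the Floyd-Warshall all-pairs shortest-path computation. For each intermediate vertex k = 0, 1, …, 3, update dist[i][j] ← min(dist[i][j], dist[i][k] + dist[k][j]). The final matrix gives, for each (i, j), the minimum total weight of any directed path from i to j (possibly empty when i = j).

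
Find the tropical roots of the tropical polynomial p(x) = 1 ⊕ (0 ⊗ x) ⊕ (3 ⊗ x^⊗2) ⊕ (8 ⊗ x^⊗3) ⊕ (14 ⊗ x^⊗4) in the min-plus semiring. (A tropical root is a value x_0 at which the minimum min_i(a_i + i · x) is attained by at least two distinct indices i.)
Roots: {-6, -5, -3, 1}

Each tropical root is a break point of the lower envelope of the lines y = a_i + i · x (there are 5 lines, with slopes 0, 1, ..., 4). Only the lines that attain the minimum somewhere contribute to roots; other lines are dominated. Here the surviving (envelope) indices are i = 4, i = 3, i = 2, i = 1, i = 0.
Intersections between consecutive envelope lines give the roots: for adjacent envelope indices i < j the intersection is x = (a_i − a_j) / (j − i). Reading off the sorted break points: {-6, -5, -3, 1}.
Verification: at each break x_0, at least two indices attain the minimum of min_i(a_i + i · x_0).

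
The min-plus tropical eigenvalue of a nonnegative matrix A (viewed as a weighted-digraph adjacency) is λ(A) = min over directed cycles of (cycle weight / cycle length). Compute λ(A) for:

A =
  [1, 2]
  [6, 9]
λ(A) = 1

Enumerate directed cycles and compute their means (weight / length). Sample:
  cycle 0 → 0: weight = 1, length = 1, mean = 1/1 ≈ 1.000
  cycle 1 → 1: weight = 9, length = 1, mean = 9/1 ≈ 9.000
  cycle 0 → 1 → 0: weight = 8, length = 2, mean = 8/2 ≈ 4.000
  cycle 1 → 0 → 1: weight = 8, length = 2, mean = 8/2 ≈ 4.000
Minimum mean = 1.000, attained e.g. along the cycle 0 → 0 with weight 1 and length 1. So λ(A) = 1/1 = 1.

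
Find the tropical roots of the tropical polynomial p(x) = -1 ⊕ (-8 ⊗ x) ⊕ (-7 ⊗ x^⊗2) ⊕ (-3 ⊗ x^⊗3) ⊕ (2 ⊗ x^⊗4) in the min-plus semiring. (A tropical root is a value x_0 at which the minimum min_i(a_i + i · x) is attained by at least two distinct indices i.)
Roots: {-5, -4, -1, 7}

Each tropical root is a break point of the lower envelope of the lines y = a_i + i · x (there are 5 lines, with slopes 0, 1, ..., 4). Only the lines that attain the minimum somewhere contribute to roots; other lines are dominated. Here the surviving (envelope) indices are i = 4, i = 3, i = 2, i = 1, i = 0.
Intersections between consecutive envelope lines give the roots: for adjacent envelope indices i < j the intersection is x = (a_i − a_j) / (j − i). Reading off the sorted break points: {-5, -4, -1, 7}.
Verification: at each break x_0, at least two indices attain the minimum of min_i(a_i + i · x_0).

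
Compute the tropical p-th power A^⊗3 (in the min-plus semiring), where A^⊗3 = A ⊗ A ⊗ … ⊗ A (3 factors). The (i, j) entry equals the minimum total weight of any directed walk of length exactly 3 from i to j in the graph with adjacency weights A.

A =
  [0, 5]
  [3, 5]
A^⊗3 =
  [0, 5]
  [3, 8]

Each entry (A^⊗3)_ij equals the minimum over all length-3 walks i = v_0 → v_1 → … → v_3 = j of Σ_t A[v_t][v_{t+1}]. For example, for (i, j) = (0, 1) we minimise over 4 possible intermediate vertex sequences; the minimum is 5, attained along the walk 0 → 0 → 0 → 1.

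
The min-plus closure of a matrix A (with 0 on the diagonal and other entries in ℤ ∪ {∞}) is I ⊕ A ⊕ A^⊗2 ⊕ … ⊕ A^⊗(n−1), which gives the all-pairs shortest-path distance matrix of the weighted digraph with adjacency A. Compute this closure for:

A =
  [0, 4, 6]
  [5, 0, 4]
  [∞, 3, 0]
Closure =
  [0, 4, 6]
  [5, 0, 4]
  [8, 3, 0]

This is the Floyd-Warshall all-pairs shortest-path computation. For each intermediate vertex k = 0, 1, …, 2, update dist[i][j] ← min(dist[i][j], dist[i][k] + dist[k][j]). The final matrix gives, for each (i, j), the minimum total weight of any directed path from i to j (possibly empty when i = j).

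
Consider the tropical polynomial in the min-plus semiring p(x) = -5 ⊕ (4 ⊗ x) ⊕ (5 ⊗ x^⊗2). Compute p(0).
p(0) = -5

A tropical monomial a ⊗ x^⊗i evaluates to a + i · x. Evaluating each term at x = 0:
  Term 0 contributes -5 + 0 · 0 = -5
  Term 1 contributes 4 + 1 · 0 = 4
  Term 2 contributes 5 + 2 · 0 = 5
p(0) = ⊕ of these = min[-5, 4, 5] = -5.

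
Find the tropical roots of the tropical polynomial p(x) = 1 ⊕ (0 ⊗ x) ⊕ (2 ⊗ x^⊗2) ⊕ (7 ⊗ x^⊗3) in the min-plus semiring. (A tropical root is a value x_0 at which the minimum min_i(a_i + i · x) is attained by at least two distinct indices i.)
Roots: {-5, -2, 1}

Each tropical root is a break point of the lower envelope of the lines y = a_i + i · x (there are 4 lines, with slopes 0, 1, ..., 3). Only the lines that attain the minimum somewhere contribute to roots; other lines are dominated. Here the surviving (envelope) indices are i = 3, i = 2, i = 1, i = 0.
Intersections between consecutive envelope lines give the roots: for adjacent envelope indices i < j the intersection is x = (a_i − a_j) / (j − i). Reading off the sorted break points: {-5, -2, 1}.
Verification: at each break x_0, at least two indices attain the minimum of min_i(a_i + i · x_0).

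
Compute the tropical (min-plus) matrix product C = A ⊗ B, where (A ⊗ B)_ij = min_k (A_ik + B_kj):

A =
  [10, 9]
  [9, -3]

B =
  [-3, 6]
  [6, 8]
A ⊗ B =
  [7, 16]
  [3, 5]

Apply the min-plus product entry-by-entry:
  C[0][0] = min over k of (A[0][0] + B[0][0] = 10 + -3 = 7, A[0][1] + B[1][0] = 9 + 6 = 15) = 7 (attained at k = 0)
  C[0][1] = min over k of (A[0][0] + B[0][1] = 10 + 6 = 16, A[0][1] + B[1][1] = 9 + 8 = 17) = 16 (attained at k = 0)
  C[1][0] = min over k of (A[1][0] + B[0][0] = 9 + -3 = 6, A[1][1] + B[1][0] = -3 + 6 = 3) = 3 (attained at k = 1)
  C[1][1] = min over k of (A[1][0] + B[0][1] = 9 + 6 = 15, A[1][1] + B[1][1] = -3 + 8 = 5) = 5 (attained at k = 1)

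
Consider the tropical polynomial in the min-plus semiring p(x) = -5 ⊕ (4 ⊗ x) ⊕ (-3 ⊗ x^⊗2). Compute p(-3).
p(-3) = -9

A tropical monomial a ⊗ x^⊗i evaluates to a + i · x. Evaluating each term at x = -3:
  Term 0 contributes -5 + 0 · -3 = -5
  Term 1 contributes 4 + 1 · -3 = 1
  Term 2 contributes -3 + 2 · -3 = -9
p(-3) = ⊕ of these = min[-5, 1, -9] = -9.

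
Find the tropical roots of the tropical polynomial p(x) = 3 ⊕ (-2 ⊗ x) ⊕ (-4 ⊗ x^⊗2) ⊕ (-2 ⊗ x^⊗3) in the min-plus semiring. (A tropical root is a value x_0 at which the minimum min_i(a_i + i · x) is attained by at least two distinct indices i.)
Roots: {-2, 2, 5}

Each tropical root is a break point of the lower envelope of the lines y = a_i + i · x (there are 4 lines, with slopes 0, 1, ..., 3). Only the lines that attain the minimum somewhere contribute to roots; other lines are dominated. Here the surviving (envelope) indices are i = 3, i = 2, i = 1, i = 0.
Intersections between consecutive envelope lines give the roots: for adjacent envelope indices i < j the intersection is x = (a_i − a_j) / (j − i). Reading off the sorted break points: {-2, 2, 5}.
Verification: at each break x_0, at least two indices attain the minimum of min_i(a_i + i · x_0).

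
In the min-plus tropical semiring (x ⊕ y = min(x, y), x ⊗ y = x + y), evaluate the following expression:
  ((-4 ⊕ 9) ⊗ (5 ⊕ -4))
((-4 ⊕ 9) ⊗ (5 ⊕ -4)) = -8

Expand innermost to outermost. Recall ⊕ takes the minimum of its arguments and ⊗ takes their sum. Working out the expression ((-4 ⊕ 9) ⊗ (5 ⊕ -4)) gives -8.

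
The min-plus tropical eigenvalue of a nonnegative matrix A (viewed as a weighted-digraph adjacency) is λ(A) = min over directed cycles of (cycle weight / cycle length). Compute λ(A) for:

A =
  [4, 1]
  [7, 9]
λ(A) = 4

Enumerate directed cycles and compute their means (weight / length). Sample:
  cycle 0 → 0: weight = 4, length = 1, mean = 4/1 ≈ 4.000
  cycle 1 → 1: weight = 9, length = 1, mean = 9/1 ≈ 9.000
  cycle 0 → 1 → 0: weight = 8, length = 2, mean = 8/2 ≈ 4.000
  cycle 1 → 0 → 1: weight = 8, length = 2, mean = 8/2 ≈ 4.000
Minimum mean = 4.000, attained e.g. along the cycle 0 → 0 with weight 4 and length 1. So λ(A) = 4/1 = 4.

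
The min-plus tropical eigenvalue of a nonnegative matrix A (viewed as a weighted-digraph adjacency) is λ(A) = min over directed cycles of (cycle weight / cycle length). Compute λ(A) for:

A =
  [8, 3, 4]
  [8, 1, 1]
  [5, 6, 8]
λ(A) = 1

Enumerate directed cycles and compute their means (weight / length). Sample:
  cycle 0 → 0: weight = 8, length = 1, mean = 8/1 ≈ 8.000
  cycle 1 → 1: weight = 1, length = 1, mean = 1/1 ≈ 1.000
  cycle 2 → 2: weight = 8, length = 1, mean = 8/1 ≈ 8.000
  cycle 0 → 1 → 0: weight = 11, length = 2, mean = 11/2 ≈ 5.500
  cycle 0 → 2 → 0: weight = 9, length = 2, mean = 9/2 ≈ 4.500
  cycle 1 → 0 → 1: weight = 11, length = 2, mean = 11/2 ≈ 5.500
Minimum mean = 1.000, attained e.g. along the cycle 1 → 1 with weight 1 and length 1. So λ(A) = 1/1 = 1.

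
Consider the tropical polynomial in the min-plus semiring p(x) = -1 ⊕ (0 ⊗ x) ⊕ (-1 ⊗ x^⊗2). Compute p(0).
p(0) = -1

A tropical monomial a ⊗ x^⊗i evaluates to a + i · x. Evaluating each term at x = 0:
  Term 0 contributes -1 + 0 · 0 = -1
  Term 1 contributes 0 + 1 · 0 = 0
  Term 2 contributes -1 + 2 · 0 = -1
p(0) = ⊕ of these = min[-1, 0, -1] = -1.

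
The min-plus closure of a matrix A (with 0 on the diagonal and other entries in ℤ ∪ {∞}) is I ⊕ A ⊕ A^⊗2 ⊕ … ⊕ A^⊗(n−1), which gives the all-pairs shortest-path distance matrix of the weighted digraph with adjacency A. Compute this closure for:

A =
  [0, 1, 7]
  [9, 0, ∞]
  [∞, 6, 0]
Closure =
  [0, 1, 7]
  [9, 0, 16]
  [15, 6, 0]

This is the Floyd-Warshall all-pairs shortest-path computation. For each intermediate vertex k = 0, 1, …, 2, update dist[i][j] ← min(dist[i][j], dist[i][k] + dist[k][j]). The final matrix gives, for each (i, j), the minimum total weight of any directed path from i to j (possibly empty when i = j).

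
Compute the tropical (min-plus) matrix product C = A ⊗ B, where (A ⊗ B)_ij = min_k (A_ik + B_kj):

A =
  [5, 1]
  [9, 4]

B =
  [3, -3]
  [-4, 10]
A ⊗ B =
  [-3, 2]
  [0, 6]

Apply the min-plus product entry-by-entry:
  C[0][0] = min over k of (A[0][0] + B[0][0] = 5 + 3 = 8, A[0][1] + B[1][0] = 1 + -4 = -3) = -3 (attained at k = 1)
  C[0][1] = min over k of (A[0][0] + B[0][1] = 5 + -3 = 2, A[0][1] + B[1][1] = 1 + 10 = 11) = 2 (attained at k = 0)
  C[1][0] = min over k of (A[1][0] + B[0][0] = 9 + 3 = 12, A[1][1] + B[1][0] = 4 + -4 = 0) = 0 (attained at k = 1)
  C[1][1] = min over k of (A[1][0] + B[0][1] = 9 + -3 = 6, A[1][1] + B[1][1] = 4 + 10 = 14) = 6 (attained at k = 0)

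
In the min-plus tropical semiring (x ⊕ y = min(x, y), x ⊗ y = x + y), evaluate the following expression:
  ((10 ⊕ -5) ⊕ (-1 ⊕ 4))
((10 ⊕ -5) ⊕ (-1 ⊕ 4)) = -5

Expand innermost to outermost. Recall ⊕ takes the minimum of its arguments and ⊗ takes their sum. Working out the expression ((10 ⊕ -5) ⊕ (-1 ⊕ 4)) gives -5.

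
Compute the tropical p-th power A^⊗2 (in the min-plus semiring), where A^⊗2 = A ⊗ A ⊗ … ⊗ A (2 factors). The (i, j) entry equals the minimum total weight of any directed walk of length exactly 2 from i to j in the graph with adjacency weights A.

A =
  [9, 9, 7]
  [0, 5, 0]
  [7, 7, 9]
A^⊗2 =
  [9, 14, 9]
  [5, 7, 5]
  [7, 12, 7]

Each entry (A^⊗2)_ij equals the minimum over all length-2 walks i = v_0 → v_1 → … → v_2 = j of Σ_t A[v_t][v_{t+1}]. For example, for (i, j) = (0, 2) we minimise over 3 possible intermediate vertex sequences; the minimum is 9, attained along the walk 0 → 1 → 2.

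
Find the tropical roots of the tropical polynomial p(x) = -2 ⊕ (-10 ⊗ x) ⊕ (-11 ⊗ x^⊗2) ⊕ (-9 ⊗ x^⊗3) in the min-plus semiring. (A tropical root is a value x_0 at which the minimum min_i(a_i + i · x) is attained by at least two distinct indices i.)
Roots: {-2, 1, 8}

Each tropical root is a break point of the lower envelope of the lines y = a_i + i · x (there are 4 lines, with slopes 0, 1, ..., 3). Only the lines that attain the minimum somewhere contribute to roots; other lines are dominated. Here the surviving (envelope) indices are i = 3, i = 2, i = 1, i = 0.
Intersections between consecutive envelope lines give the roots: for adjacent envelope indices i < j the intersection is x = (a_i − a_j) / (j − i). Reading off the sorted break points: {-2, 1, 8}.
Verification: at each break x_0, at least two indices attain the minimum of min_i(a_i + i · x_0).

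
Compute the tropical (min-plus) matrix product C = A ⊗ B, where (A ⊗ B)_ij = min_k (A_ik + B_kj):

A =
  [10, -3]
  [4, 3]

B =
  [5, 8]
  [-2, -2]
A ⊗ B =
  [-5, -5]
  [1, 1]

Apply the min-plus product entry-by-entry:
  C[0][0] = min over k of (A[0][0] + B[0][0] = 10 + 5 = 15, A[0][1] + B[1][0] = -3 + -2 = -5) = -5 (attained at k = 1)
  C[0][1] = min over k of (A[0][0] + B[0][1] = 10 + 8 = 18, A[0][1] + B[1][1] = -3 + -2 = -5) = -5 (attained at k = 1)
  C[1][0] = min over k of (A[1][0] + B[0][0] = 4 + 5 = 9, A[1][1] + B[1][0] = 3 + -2 = 1) = 1 (attained at k = 1)
  C[1][1] = min over k of (A[1][0] + B[0][1] = 4 + 8 = 12, A[1][1] + B[1][1] = 3 + -2 = 1) = 1 (attained at k = 1)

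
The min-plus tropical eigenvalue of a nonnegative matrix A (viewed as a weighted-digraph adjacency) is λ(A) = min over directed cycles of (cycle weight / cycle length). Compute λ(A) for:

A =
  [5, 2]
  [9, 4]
λ(A) = 4

Enumerate directed cycles and compute their means (weight / length). Sample:
  cycle 0 → 0: weight = 5, length = 1, mean = 5/1 ≈ 5.000
  cycle 1 → 1: weight = 4, length = 1, mean = 4/1 ≈ 4.000
  cycle 0 → 1 → 0: weight = 11, length = 2, mean = 11/2 ≈ 5.500
  cycle 1 → 0 → 1: weight = 11, length = 2, mean = 11/2 ≈ 5.500
Minimum mean = 4.000, attained e.g. along the cycle 1 → 1 with weight 4 and length 1. So λ(A) = 4/1 = 4.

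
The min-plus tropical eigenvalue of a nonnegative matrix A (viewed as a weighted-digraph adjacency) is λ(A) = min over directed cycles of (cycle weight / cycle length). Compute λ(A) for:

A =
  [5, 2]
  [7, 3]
λ(A) = 3

Enumerate directed cycles and compute their means (weight / length). Sample:
  cycle 0 → 0: weight = 5, length = 1, mean = 5/1 ≈ 5.000
  cycle 1 → 1: weight = 3, length = 1, mean = 3/1 ≈ 3.000
  cycle 0 → 1 → 0: weight = 9, length = 2, mean = 9/2 ≈ 4.500
  cycle 1 → 0 → 1: weight = 9, length = 2, mean = 9/2 ≈ 4.500
Minimum mean = 3.000, attained e.g. along the cycle 1 → 1 with weight 3 and length 1. So λ(A) = 3/1 = 3.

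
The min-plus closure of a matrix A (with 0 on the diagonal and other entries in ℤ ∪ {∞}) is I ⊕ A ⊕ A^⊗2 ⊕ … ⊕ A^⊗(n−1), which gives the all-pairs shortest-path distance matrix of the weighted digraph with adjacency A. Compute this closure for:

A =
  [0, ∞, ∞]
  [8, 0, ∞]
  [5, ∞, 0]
Closure =
  [0, ∞, ∞]
  [8, 0, ∞]
  [5, ∞, 0]

This is the Floyd-Warshall all-pairs shortest-path computation. For each intermediate vertex k = 0, 1, …, 2, update dist[i][j] ← min(dist[i][j], dist[i][k] + dist[k][j]). The final matrix gives, for each (i, j), the minimum total weight of any directed path from i to j (possibly empty when i = j).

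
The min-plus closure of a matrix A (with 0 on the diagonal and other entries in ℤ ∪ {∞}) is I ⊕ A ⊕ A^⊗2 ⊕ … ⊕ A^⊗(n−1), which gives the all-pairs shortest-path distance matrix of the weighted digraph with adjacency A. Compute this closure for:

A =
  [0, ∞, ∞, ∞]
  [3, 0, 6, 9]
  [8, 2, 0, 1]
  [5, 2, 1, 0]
Closure =
  [0, ∞, ∞, ∞]
  [3, 0, 6, 7]
  [5, 2, 0, 1]
  [5, 2, 1, 0]

This is the Floyd-Warshall all-pairs shortest-path computation. For each intermediate vertex k = 0, 1, …, 3, update dist[i][j] ← min(dist[i][j], dist[i][k] + dist[k][j]). The final matrix gives, for each (i, j), the minimum total weight of any directed path from i to j (possibly empty when i = j).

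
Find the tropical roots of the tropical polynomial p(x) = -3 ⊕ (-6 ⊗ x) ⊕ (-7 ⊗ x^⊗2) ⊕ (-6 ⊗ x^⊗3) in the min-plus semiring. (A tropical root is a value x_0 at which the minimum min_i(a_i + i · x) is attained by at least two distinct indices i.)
Roots: {-1, 1, 3}

Each tropical root is a break point of the lower envelope of the lines y = a_i + i · x (there are 4 lines, with slopes 0, 1, ..., 3). Only the lines that attain the minimum somewhere contribute to roots; other lines are dominated. Here the surviving (envelope) indices are i = 3, i = 2, i = 1, i = 0.
Intersections between consecutive envelope lines give the roots: for adjacent envelope indices i < j the intersection is x = (a_i − a_j) / (j − i). Reading off the sorted break points: {-1, 1, 3}.
Verification: at each break x_0, at least two indices attain the minimum of min_i(a_i + i · x_0).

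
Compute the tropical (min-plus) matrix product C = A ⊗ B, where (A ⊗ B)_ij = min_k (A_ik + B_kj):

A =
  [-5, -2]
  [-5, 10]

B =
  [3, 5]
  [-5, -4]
A ⊗ B =
  [-7, -6]
  [-2, 0]

Apply the min-plus product entry-by-entry:
  C[0][0] = min over k of (A[0][0] + B[0][0] = -5 + 3 = -2, A[0][1] + B[1][0] = -2 + -5 = -7) = -7 (attained at k = 1)
  C[0][1] = min over k of (A[0][0] + B[0][1] = -5 + 5 = 0, A[0][1] + B[1][1] = -2 + -4 = -6) = -6 (attained at k = 1)
  C[1][0] = min over k of (A[1][0] + B[0][0] = -5 + 3 = -2, A[1][1] + B[1][0] = 10 + -5 = 5) = -2 (attained at k = 0)
  C[1][1] = min over k of (A[1][0] + B[0][1] = -5 + 5 = 0, A[1][1] + B[1][1] = 10 + -4 = 6) = 0 (attained at k = 0)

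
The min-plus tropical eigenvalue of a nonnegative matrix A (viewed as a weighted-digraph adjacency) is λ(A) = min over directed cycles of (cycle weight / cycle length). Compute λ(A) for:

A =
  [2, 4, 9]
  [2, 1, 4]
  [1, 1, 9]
λ(A) = 1

Enumerate directed cycles and compute their means (weight / length). Sample:
  cycle 0 → 0: weight = 2, length = 1, mean = 2/1 ≈ 2.000
  cycle 1 → 1: weight = 1, length = 1, mean = 1/1 ≈ 1.000
  cycle 2 → 2: weight = 9, length = 1, mean = 9/1 ≈ 9.000
  cycle 0 → 1 → 0: weight = 6, length = 2, mean = 6/2 ≈ 3.000
  cycle 0 → 2 → 0: weight = 10, length = 2, mean = 10/2 ≈ 5.000
  cycle 1 → 0 → 1: weight = 6, length = 2, mean = 6/2 ≈ 3.000
Minimum mean = 1.000, attained e.g. along the cycle 1 → 1 with weight 1 and length 1. So λ(A) = 1/1 = 1.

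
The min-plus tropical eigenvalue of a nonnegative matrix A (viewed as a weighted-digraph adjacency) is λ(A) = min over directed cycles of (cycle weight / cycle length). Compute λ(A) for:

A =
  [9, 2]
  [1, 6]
λ(A) = 3/2

Enumerate directed cycles and compute their means (weight / length). Sample:
  cycle 0 → 0: weight = 9, length = 1, mean = 9/1 ≈ 9.000
  cycle 1 → 1: weight = 6, length = 1, mean = 6/1 ≈ 6.000
  cycle 0 → 1 → 0: weight = 3, length = 2, mean = 3/2 ≈ 1.500
  cycle 1 → 0 → 1: weight = 3, length = 2, mean = 3/2 ≈ 1.500
Minimum mean = 1.500, attained e.g. along the cycle 0 → 1 → 0 with weight 3 and length 2. So λ(A) = 3/2 = 3/2.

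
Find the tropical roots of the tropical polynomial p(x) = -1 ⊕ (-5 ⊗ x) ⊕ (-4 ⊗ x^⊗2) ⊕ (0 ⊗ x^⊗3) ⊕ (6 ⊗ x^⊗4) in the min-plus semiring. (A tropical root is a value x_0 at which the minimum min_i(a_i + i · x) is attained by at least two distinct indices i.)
Roots: {-6, -4, -1, 4}

Each tropical root is a break point of the lower envelope of the lines y = a_i + i · x (there are 5 lines, with slopes 0, 1, ..., 4). Only the lines that attain the minimum somewhere contribute to roots; other lines are dominated. Here the surviving (envelope) indices are i = 4, i = 3, i = 2, i = 1, i = 0.
Intersections between consecutive envelope lines give the roots: for adjacent envelope indices i < j the intersection is x = (a_i − a_j) / (j − i). Reading off the sorted break points: {-6, -4, -1, 4}.
Verification: at each break x_0, at least two indices attain the minimum of min_i(a_i + i · x_0).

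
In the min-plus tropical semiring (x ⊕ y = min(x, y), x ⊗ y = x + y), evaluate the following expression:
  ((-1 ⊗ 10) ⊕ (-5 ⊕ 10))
((-1 ⊗ 10) ⊕ (-5 ⊕ 10)) = -5

Expand innermost to outermost. Recall ⊕ takes the minimum of its arguments and ⊗ takes their sum. Working out the expression ((-1 ⊗ 10) ⊕ (-5 ⊕ 10)) gives -5.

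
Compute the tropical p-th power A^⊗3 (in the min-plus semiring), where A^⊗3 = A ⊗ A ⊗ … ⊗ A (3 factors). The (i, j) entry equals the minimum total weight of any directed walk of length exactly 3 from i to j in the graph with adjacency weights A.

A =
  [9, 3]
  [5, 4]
A^⊗3 =
  [12, 11]
  [13, 12]

Each entry (A^⊗3)_ij equals the minimum over all length-3 walks i = v_0 → v_1 → … → v_3 = j of Σ_t A[v_t][v_{t+1}]. For example, for (i, j) = (0, 1) we minimise over 4 possible intermediate vertex sequences; the minimum is 11, attained along the walk 0 → 1 → 0 → 1.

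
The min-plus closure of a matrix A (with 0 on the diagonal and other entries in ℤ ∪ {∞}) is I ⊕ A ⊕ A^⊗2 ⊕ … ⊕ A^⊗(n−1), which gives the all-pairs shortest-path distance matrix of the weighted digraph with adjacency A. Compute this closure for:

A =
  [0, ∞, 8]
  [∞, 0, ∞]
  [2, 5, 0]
Closure =
  [0, 13, 8]
  [∞, 0, ∞]
  [2, 5, 0]

This is the Floyd-Warshall all-pairs shortest-path computation. For each intermediate vertex k = 0, 1, …, 2, update dist[i][j] ← min(dist[i][j], dist[i][k] + dist[k][j]). The final matrix gives, for each (i, j), the minimum total weight of any directed path from i to j (possibly empty when i = j).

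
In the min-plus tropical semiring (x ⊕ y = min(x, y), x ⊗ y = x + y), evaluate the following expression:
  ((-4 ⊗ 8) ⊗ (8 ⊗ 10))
((-4 ⊗ 8) ⊗ (8 ⊗ 10)) = 22

Expand innermost to outermost. Recall ⊕ takes the minimum of its arguments and ⊗ takes their sum. Working out the expression ((-4 ⊗ 8) ⊗ (8 ⊗ 10)) gives 22.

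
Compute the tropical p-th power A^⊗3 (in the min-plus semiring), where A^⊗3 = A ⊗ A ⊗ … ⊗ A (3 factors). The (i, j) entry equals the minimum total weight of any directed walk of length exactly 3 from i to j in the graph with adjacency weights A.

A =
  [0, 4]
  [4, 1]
A^⊗3 =
  [0, 4]
  [4, 3]

Each entry (A^⊗3)_ij equals the minimum over all length-3 walks i = v_0 → v_1 → … → v_3 = j of Σ_t A[v_t][v_{t+1}]. For example, for (i, j) = (0, 1) we minimise over 4 possible intermediate vertex sequences; the minimum is 4, attained along the walk 0 → 0 → 0 → 1.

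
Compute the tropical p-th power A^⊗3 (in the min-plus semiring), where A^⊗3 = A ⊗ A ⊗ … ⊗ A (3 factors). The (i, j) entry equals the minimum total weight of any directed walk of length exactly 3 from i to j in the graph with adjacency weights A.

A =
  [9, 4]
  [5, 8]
A^⊗3 =
  [17, 13]
  [14, 17]

Each entry (A^⊗3)_ij equals the minimum over all length-3 walks i = v_0 → v_1 → … → v_3 = j of Σ_t A[v_t][v_{t+1}]. For example, for (i, j) = (0, 1) we minimise over 4 possible intermediate vertex sequences; the minimum is 13, attained along the walk 0 → 1 → 0 → 1.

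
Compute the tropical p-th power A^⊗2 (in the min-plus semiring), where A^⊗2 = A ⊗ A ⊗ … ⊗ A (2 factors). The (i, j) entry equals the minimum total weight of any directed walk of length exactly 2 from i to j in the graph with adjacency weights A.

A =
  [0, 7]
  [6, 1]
A^⊗2 =
  [0, 7]
  [6, 2]

Each entry (A^⊗2)_ij equals the minimum over all length-2 walks i = v_0 → v_1 → … → v_2 = j of Σ_t A[v_t][v_{t+1}]. For example, for (i, j) = (0, 1) we minimise over 2 possible intermediate vertex sequences; the minimum is 7, attained along the walk 0 → 0 → 1.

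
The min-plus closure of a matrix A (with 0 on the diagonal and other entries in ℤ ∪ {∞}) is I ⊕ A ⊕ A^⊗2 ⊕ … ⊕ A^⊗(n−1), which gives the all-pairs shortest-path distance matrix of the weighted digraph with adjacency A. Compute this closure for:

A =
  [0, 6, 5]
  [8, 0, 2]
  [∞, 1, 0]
Closure =
  [0, 6, 5]
  [8, 0, 2]
  [9, 1, 0]

This is the Floyd-Warshall all-pairs shortest-path computation. For each intermediate vertex k = 0, 1, …, 2, update dist[i][j] ← min(dist[i][j], dist[i][k] + dist[k][j]). The final matrix gives, for each (i, j), the minimum total weight of any directed path from i to j (possibly empty when i = j).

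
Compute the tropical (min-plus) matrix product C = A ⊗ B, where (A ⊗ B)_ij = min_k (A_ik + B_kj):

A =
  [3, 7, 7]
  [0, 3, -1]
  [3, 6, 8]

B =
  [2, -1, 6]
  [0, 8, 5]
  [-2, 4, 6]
A ⊗ B =
  [5, 2, 9]
  [-3, -1, 5]
  [5, 2, 9]

Apply the min-plus product entry-by-entry:
  C[0][0] = min over k of (A[0][0] + B[0][0] = 3 + 2 = 5, A[0][1] + B[1][0] = 7 + 0 = 7, A[0][2] + B[2][0] = 7 + -2 = 5) = 5 (attained at k = 0)
  C[0][1] = min over k of (A[0][0] + B[0][1] = 3 + -1 = 2, A[0][1] + B[1][1] = 7 + 8 = 15, A[0][2] + B[2][1] = 7 + 4 = 11) = 2 (attained at k = 0)
  C[0][2] = min over k of (A[0][0] + B[0][2] = 3 + 6 = 9, A[0][1] + B[1][2] = 7 + 5 = 12, A[0][2] + B[2][2] = 7 + 6 = 13) = 9 (attained at k = 0)
  C[1][0] = min over k of (A[1][0] + B[0][0] = 0 + 2 = 2, A[1][1] + B[1][0] = 3 + 0 = 3, A[1][2] + B[2][0] = -1 + -2 = -3) = -3 (attained at k = 2)
  C[1][1] = min over k of (A[1][0] + B[0][1] = 0 + -1 = -1, A[1][1] + B[1][1] = 3 + 8 = 11, A[1][2] + B[2][1] = -1 + 4 = 3) = -1 (attained at k = 0)
  C[1][2] = min over k of (A[1][0] + B[0][2] = 0 + 6 = 6, A[1][1] + B[1][2] = 3 + 5 = 8, A[1][2] + B[2][2] = -1 + 6 = 5) = 5 (attained at k = 2)
  C[2][0] = min over k of (A[2][0] + B[0][0] = 3 + 2 = 5, A[2][1] + B[1][0] = 6 + 0 = 6, A[2][2] + B[2][0] = 8 + -2 = 6) = 5 (attained at k = 0)
  C[2][1] = min over k of (A[2][0] + B[0][1] = 3 + -1 = 2, A[2][1] + B[1][1] = 6 + 8 = 14, A[2][2] + B[2][1] = 8 + 4 = 12) = 2 (attained at k = 0)
  C[2][2] = min over k of (A[2][0] + B[0][2] = 3 + 6 = 9, A[2][1] + B[1][2] = 6 + 5 = 11, A[2][2] + B[2][2] = 8 + 6 = 14) = 9 (attained at k = 0)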